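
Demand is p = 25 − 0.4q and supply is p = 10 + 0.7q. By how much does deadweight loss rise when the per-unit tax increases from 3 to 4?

Competitive equilibrium: 25 − 0.4q = 10 + 0.7q → q* = 13.6364, p* = 19.5455.
For a per-unit tax t: Δq = t/1.1, so DWL = ½·t·(t/1.1) = t²/2.2.
At t = 3: DWL = 4.091. At t = 4: DWL = 7.273.
Increase = 7.273 − 4.091 = 3.18.

3.18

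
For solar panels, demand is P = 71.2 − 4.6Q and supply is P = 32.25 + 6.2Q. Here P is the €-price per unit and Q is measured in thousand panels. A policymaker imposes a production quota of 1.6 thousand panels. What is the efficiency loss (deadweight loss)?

Competitive equilibrium: 71.2 − 4.6Q = 32.25 + 6.2Q → Q* = 3.6065, P* = 54.6102.
At Q = 1.6: demand price = 71.2 − 4.6·1.6 = 63.84; supply price = 32.25 + 6.2·1.6 = 42.17.
ΔQ = 3.6065 − 1.6 = 2.0065; wedge = 63.84 − 42.17 = 21.67.
Deadweight loss = ½ × 2.0065 × 21.67 = €21.74 thousand.

€21.74 thousand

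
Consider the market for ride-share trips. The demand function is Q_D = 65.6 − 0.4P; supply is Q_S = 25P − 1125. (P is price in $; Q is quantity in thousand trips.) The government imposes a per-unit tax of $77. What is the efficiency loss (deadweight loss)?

In inverse form: demand P = 164 − 2.5Q, supply P = 45 + 0.04Q.
Competitive equilibrium: 164 − 2.5Q = 45 + 0.04Q → Q* = 46.8504, P* = 46.874.
With the tax, the buyer price exceeds the seller price by 77: (164 − 2.5Q) − (45 + 0.04Q) = 77 → Q' = 16.5354.
ΔQ = 46.8504 − 16.5354 = 30.315; the wedge equals the tax, 77.
DWL = ½ × 30.315 × 77 = $1167.13 thousand.

$1167.13 thousand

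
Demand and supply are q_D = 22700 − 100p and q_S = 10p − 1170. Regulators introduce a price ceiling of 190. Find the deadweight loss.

4009.50

In inverse form: demand p = 227 − 0.01q, supply p = 117 + 0.1q.
Competitive equilibrium: 227 − 0.01q = 117 + 0.1q → q* = 1000, p* = 217.
At the ceiling p = 190, quantity supplied = (190 − 117)/0.1 = 730.
Willingness to pay at q' = 730: 227 − 0.01·730 = 219.7.
Δq = 1000 − 730 = 270; wedge = 219.7 − 190 = 29.7.
DWL = ½ × 270 × 29.7 = 4009.50.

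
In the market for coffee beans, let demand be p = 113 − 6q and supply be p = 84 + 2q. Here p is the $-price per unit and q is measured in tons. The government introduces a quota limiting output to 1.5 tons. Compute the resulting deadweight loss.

$18.06

Competitive equilibrium: 113 − 6q = 84 + 2q → q* = 3.625, p* = 91.25.
At q = 1.5: demand price = 113 − 6·1.5 = 104; supply price = 84 + 2·1.5 = 87.
Δq = 3.625 − 1.5 = 2.125; wedge = 104 − 87 = 17.
Welfare loss = ½ × 2.125 × 17 = $18.06.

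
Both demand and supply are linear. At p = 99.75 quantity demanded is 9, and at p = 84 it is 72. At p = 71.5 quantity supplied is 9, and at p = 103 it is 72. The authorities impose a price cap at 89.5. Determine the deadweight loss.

1.04

Demand slope = (84 − 99.75)/(72 − 9) = −0.25, so p = 102 − 0.25q.
Supply slope = (103 − 71.5)/(72 − 9) = 0.5, so p = 67 + 0.5q.
Competitive equilibrium: 102 − 0.25q = 67 + 0.5q → q* = 46.6667, p* = 90.3333.
At the ceiling p = 89.5, quantity supplied = (89.5 − 67)/0.5 = 45.
Willingness to pay at q' = 45: 102 − 0.25·45 = 90.75.
Δq = 46.6667 − 45 = 1.6667; wedge = 90.75 − 89.5 = 1.25.
DWL = ½ × 1.6667 × 1.25 = 1.04.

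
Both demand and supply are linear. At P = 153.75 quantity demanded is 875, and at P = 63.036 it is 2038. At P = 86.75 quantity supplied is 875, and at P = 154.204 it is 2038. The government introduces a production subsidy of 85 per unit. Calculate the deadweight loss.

Demand slope = (63.036 − 153.75)/(2038 − 875) = −0.078, so P = 222 − 0.078Q.
Supply slope = (154.204 − 86.75)/(2038 − 875) = 0.058, so P = 36 + 0.058Q.
Competitive equilibrium: 222 − 0.078Q = 36 + 0.058Q → Q* = 1367.6471, P* = 115.3235.
The subsidy lowers effective supply by 85: P = 0.058Q − 49.
New quantity: 222 − 0.078Q = 0.058Q − 49 → Q' = 1992.6471.
Overproduction ΔQ = 1992.6471 − 1367.6471 = 625; wedge = subsidy = 85.
The triangle = ½ × 625 × 85 = 26562.50.

26562.50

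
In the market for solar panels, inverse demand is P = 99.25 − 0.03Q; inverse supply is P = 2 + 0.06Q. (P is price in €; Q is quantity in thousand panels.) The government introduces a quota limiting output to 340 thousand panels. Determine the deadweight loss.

Competitive equilibrium: 99.25 − 0.03Q = 2 + 0.06Q → Q* = 1080.55556, P* = 66.83333.
At Q = 340: demand price = 99.25 − 0.03·340 = 89.05; supply price = 2 + 0.06·340 = 22.4.
ΔQ = 1080.55556 − 340 = 740.55556; wedge = 89.05 − 22.4 = 66.65.
Welfare loss = ½ × 740.55556 × 66.65 = €24679.01 thousand.

€24679.01 thousand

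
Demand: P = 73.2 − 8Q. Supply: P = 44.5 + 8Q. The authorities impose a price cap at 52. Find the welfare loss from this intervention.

5.87

Competitive equilibrium: 73.2 − 8Q = 44.5 + 8Q → Q* = 1.7938, P* = 58.85.
At the ceiling P = 52, quantity supplied = (52 − 44.5)/8 = 0.9375.
Willingness to pay at Q' = 0.9375: 73.2 − 8·0.9375 = 65.7.
ΔQ = 1.7938 − 0.9375 = 0.8563; wedge = 65.7 − 52 = 13.7.
Deadweight loss = ½ × 0.8563 × 13.7 = 5.87.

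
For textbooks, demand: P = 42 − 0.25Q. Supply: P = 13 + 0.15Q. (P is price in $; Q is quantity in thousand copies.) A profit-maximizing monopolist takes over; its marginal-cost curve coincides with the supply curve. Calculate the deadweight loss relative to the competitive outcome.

$155.51 thousand

Competitive equilibrium: 42 − 0.25Q = 13 + 0.15Q → Q* = 72.5, P* = 23.875.
Marginal revenue: MR = 42 − 0.5Q. Set MR = MC: 42 − 0.5Q = 13 + 0.15Q → Q_m = 44.6154.
Price P_m = 42 − 0.25·44.6154 = 30.8462; MC(Q_m) = 13 + 0.15·44.6154 = 19.6923.
Competitive Q* = 72.5, so ΔQ = 27.8846; wedge = 30.8462 − 19.6923 = 11.1539.
The triangle = ½ × 27.8846 × 11.1539 = $155.51 thousand.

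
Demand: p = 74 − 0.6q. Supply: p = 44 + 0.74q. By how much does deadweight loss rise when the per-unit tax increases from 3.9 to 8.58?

21.79

Competitive equilibrium: 74 − 0.6q = 44 + 0.74q → q* = 22.3881, p* = 60.5672.
For a per-unit tax t: Δq = t/1.34, so DWL = ½·t·(t/1.34) = t²/2.68.
At t = 3.9: DWL = 5.675. At t = 8.58: DWL = 27.469.
Increase = 27.469 − 5.675 = 21.79.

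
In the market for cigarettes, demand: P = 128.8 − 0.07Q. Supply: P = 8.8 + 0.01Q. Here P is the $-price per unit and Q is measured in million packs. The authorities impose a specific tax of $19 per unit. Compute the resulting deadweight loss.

Competitive equilibrium: 128.8 − 0.07Q = 8.8 + 0.01Q → Q* = 1500, P* = 23.8.
With the tax, the buyer price exceeds the seller price by 19: (128.8 − 0.07Q) − (8.8 + 0.01Q) = 19 → Q' = 1262.5.
ΔQ = 1500 − 1262.5 = 237.5; the wedge equals the tax, 19.
Welfare loss = ½ × 237.5 × 19 = $2256.25 million.

$2256.25 million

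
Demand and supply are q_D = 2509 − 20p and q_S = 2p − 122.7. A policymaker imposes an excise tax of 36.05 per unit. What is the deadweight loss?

In inverse form: demand p = 125.45 − 0.05q, supply p = 61.35 + 0.5q.
Competitive equilibrium: 125.45 − 0.05q = 61.35 + 0.5q → q* = 116.5455, p* = 119.6227.
With the tax, the buyer price exceeds the seller price by 36.05: (125.45 − 0.05q) − (61.35 + 0.5q) = 36.05 → q' = 51.
Δq = 116.5455 − 51 = 65.5455; the wedge equals the tax, 36.05.
The triangle = ½ × 65.5455 × 36.05 = 1181.46.

1181.46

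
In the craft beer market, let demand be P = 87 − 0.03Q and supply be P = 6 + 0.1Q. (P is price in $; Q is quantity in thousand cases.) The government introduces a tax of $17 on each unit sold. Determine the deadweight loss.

Competitive equilibrium: 87 − 0.03Q = 6 + 0.1Q → Q* = 623.0769, P* = 68.3077.
With the tax, the buyer price exceeds the seller price by 17: (87 − 0.03Q) − (6 + 0.1Q) = 17 → Q' = 492.3077.
ΔQ = 623.0769 − 492.3077 = 130.7692; the wedge equals the tax, 17.
Deadweight loss = ½ × 130.7692 × 17 = $1111.54 thousand.

$1111.54 thousand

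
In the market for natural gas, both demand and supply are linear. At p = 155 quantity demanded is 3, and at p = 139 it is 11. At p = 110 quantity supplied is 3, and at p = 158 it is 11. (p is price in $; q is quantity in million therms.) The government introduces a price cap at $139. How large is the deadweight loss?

Demand slope = (139 − 155)/(11 − 3) = −2, so p = 161 − 2q.
Supply slope = (158 − 110)/(11 − 3) = 6, so p = 92 + 6q.
Competitive equilibrium: 161 − 2q = 92 + 6q → q* = 8.625, p* = 143.75.
At the ceiling p = 139, quantity supplied = (139 − 92)/6 = 7.8333.
Willingness to pay at q' = 7.8333: 161 − 2·7.8333 = 145.3334.
Δq = 8.625 − 7.8333 = 0.7917; wedge = 145.3334 − 139 = 6.3334.
Deadweight loss = ½ × 0.7917 × 6.3334 = $2.51 million.

$2.51 million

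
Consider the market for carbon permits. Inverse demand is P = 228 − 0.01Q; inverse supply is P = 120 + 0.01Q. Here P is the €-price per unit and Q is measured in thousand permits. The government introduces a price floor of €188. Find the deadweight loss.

Competitive equilibrium: 228 − 0.01Q = 120 + 0.01Q → Q* = 5400, P* = 174.
At the floor P = 188, quantity demanded = (228 − 188)/0.01 = 4000.
Sellers' marginal cost at Q' = 4000: 120 + 0.01·4000 = 160.
ΔQ = 5400 − 4000 = 1400; wedge = 188 − 160 = 28.
DWL = ½ × 1400 × 28 = €19600 thousand.

€19600 thousand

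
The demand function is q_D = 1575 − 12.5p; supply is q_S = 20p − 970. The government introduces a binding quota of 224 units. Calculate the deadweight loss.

In inverse form: demand p = 126 − 0.08q, supply p = 48.5 + 0.05q.
Competitive equilibrium: 126 − 0.08q = 48.5 + 0.05q → q* = 596.1538, p* = 78.3077.
At q = 224: demand price = 126 − 0.08·224 = 108.08; supply price = 48.5 + 0.05·224 = 59.7.
Δq = 596.1538 − 224 = 372.1538; wedge = 108.08 − 59.7 = 48.38.
Deadweight loss = ½ × 372.1538 × 48.38 = 9002.40.

9002.40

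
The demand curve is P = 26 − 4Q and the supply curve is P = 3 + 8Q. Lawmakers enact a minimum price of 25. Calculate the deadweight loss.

16.67

Competitive equilibrium: 26 − 4Q = 3 + 8Q → Q* = 1.9167, P* = 18.3333.
At the floor P = 25, quantity demanded = (26 − 25)/4 = 0.25.
Sellers' marginal cost at Q' = 0.25: 3 + 8·0.25 = 5.
ΔQ = 1.9167 − 0.25 = 1.6667; wedge = 25 − 5 = 20.
Deadweight loss = ½ × 1.6667 × 20 = 16.67.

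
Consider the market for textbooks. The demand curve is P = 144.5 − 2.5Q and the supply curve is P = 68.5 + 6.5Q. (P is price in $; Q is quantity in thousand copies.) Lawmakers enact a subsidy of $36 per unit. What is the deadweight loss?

$72 thousand

Competitive equilibrium: 144.5 − 2.5Q = 68.5 + 6.5Q → Q* = 8.4444, P* = 123.3889.
The subsidy lowers effective supply by 36: P = 32.5 + 6.5Q.
New quantity: 144.5 − 2.5Q = 32.5 + 6.5Q → Q' = 12.4444.
Overproduction ΔQ = 12.4444 − 8.4444 = 4; wedge = subsidy = 36.
Welfare loss = ½ × 4 × 36 = $72 thousand.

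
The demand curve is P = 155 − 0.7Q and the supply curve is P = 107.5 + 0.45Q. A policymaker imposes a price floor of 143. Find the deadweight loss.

Competitive equilibrium: 155 − 0.7Q = 107.5 + 0.45Q → Q* = 41.3043, P* = 126.087.
At the floor P = 143, quantity demanded = (155 − 143)/0.7 = 17.1429.
Sellers' marginal cost at Q' = 17.1429: 107.5 + 0.45·17.1429 = 115.2143.
ΔQ = 41.3043 − 17.1429 = 24.1614; wedge = 143 − 115.2143 = 27.7857.
The triangle = ½ × 24.1614 × 27.7857 = 335.67.

335.67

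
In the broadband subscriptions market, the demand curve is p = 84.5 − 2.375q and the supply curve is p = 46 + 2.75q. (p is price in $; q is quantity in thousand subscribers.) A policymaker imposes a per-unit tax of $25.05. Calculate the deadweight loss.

$61.22 thousand

Competitive equilibrium: 84.5 − 2.375q = 46 + 2.75q → q* = 7.5122, p* = 66.6585.
With the tax, the buyer price exceeds the seller price by 25.05: (84.5 − 2.375q) − (46 + 2.75q) = 25.05 → q' = 2.6244.
Δq = 7.5122 − 2.6244 = 4.8878; the wedge equals the tax, 25.05.
Deadweight loss = ½ × 4.8878 × 25.05 = $61.22 thousand.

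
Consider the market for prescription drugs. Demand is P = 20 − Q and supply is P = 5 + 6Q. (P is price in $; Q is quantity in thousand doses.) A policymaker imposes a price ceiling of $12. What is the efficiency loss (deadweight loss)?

Competitive equilibrium: 20 − Q = 5 + 6Q → Q* = 2.1429, P* = 17.8571.
At the ceiling P = 12, quantity supplied = (12 − 5)/6 = 1.1667.
Willingness to pay at Q' = 1.1667: 20 − 1·1.1667 = 18.8333.
ΔQ = 2.1429 − 1.1667 = 0.9762; wedge = 18.8333 − 12 = 6.8333.
The triangle = ½ × 0.9762 × 6.8333 = $3.34 thousand.

$3.34 thousand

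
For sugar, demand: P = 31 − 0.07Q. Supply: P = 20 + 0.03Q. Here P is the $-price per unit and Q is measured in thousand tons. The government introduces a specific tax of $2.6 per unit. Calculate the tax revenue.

Competitive equilibrium: 31 − 0.07Q = 20 + 0.03Q → Q* = 110, P* = 23.3.
With the tax, the buyer price exceeds the seller price by 2.6: (31 − 0.07Q) − (20 + 0.03Q) = 2.6 → Q' = 84.
Tax revenue = 2.6 × 84 = $218.40 thousand.

$218.40 thousand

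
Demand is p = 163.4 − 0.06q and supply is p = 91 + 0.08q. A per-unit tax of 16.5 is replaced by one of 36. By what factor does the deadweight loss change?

4.760

Competitive equilibrium: 163.4 − 0.06q = 91 + 0.08q → q* = 517.1429, p* = 132.3714.
For a per-unit tax t: Δq = t/0.14, so DWL = ½·t·(t/0.14) = t²/0.28.
At t = 16.5: DWL = 972.321. At t = 36: DWL = 4628.571.
Ratio = (36/16.5)² = 4.760.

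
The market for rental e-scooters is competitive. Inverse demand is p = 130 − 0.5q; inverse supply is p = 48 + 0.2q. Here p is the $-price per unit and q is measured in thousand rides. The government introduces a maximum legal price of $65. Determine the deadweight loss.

Competitive equilibrium: 130 − 0.5q = 48 + 0.2q → q* = 117.1429, p* = 71.4286.
At the ceiling p = 65, quantity supplied = (65 − 48)/0.2 = 85.
Willingness to pay at q' = 85: 130 − 0.5·85 = 87.5.
Δq = 117.1429 − 85 = 32.1429; wedge = 87.5 − 65 = 22.5.
The triangle = ½ × 32.1429 × 22.5 = $361.61 thousand.

$361.61 thousand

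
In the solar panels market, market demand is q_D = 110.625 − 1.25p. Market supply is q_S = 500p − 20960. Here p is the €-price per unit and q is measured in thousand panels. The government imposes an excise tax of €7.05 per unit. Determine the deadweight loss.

In inverse form: demand p = 88.5 − 0.8q, supply p = 41.92 + 0.002q.
Competitive equilibrium: 88.5 − 0.8q = 41.92 + 0.002q → q* = 58.0798, p* = 42.0362.
With the tax, the buyer price exceeds the seller price by 7.05: (88.5 − 0.8q) − (41.92 + 0.002q) = 7.05 → q' = 49.2893.
Δq = 58.0798 − 49.2893 = 8.7905; the wedge equals the tax, 7.05.
Deadweight loss = ½ × 8.7905 × 7.05 = €30.99 thousand.

€30.99 thousand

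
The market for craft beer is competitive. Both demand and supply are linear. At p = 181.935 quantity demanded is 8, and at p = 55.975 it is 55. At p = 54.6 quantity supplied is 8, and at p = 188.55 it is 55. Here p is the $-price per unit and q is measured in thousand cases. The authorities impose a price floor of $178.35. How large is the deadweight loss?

Demand slope = (55.975 − 181.935)/(55 − 8) = −2.68, so p = 203.375 − 2.68q.
Supply slope = (188.55 − 54.6)/(55 − 8) = 2.85, so p = 31.8 + 2.85q.
Competitive equilibrium: 203.375 − 2.68q = 31.8 + 2.85q → q* = 31.026221, p* = 120.224729.
At the floor p = 178.35, quantity demanded = (203.375 − 178.35)/2.68 = 9.337687.
Sellers' marginal cost at q' = 9.337687: 31.8 + 2.85·9.337687 = 58.412408.
Δq = 31.026221 − 9.337687 = 21.688534; wedge = 178.35 − 58.412408 = 119.937592.
DWL = ½ × 21.688534 × 119.937592 = $1300.64 thousand.

$1300.64 thousand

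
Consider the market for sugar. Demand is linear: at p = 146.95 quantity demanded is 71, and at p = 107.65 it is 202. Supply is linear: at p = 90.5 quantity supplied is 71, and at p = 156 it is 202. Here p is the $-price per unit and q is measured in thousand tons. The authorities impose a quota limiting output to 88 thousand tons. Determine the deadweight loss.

$1147.58 thousand

Demand slope = (107.65 − 146.95)/(202 − 71) = −0.3, so p = 168.25 − 0.3q.
Supply slope = (156 − 90.5)/(202 − 71) = 0.5, so p = 55 + 0.5q.
Competitive equilibrium: 168.25 − 0.3q = 55 + 0.5q → q* = 141.5625, p* = 125.7813.
At q = 88: demand price = 168.25 − 0.3·88 = 141.85; supply price = 55 + 0.5·88 = 99.
Δq = 141.5625 − 88 = 53.5625; wedge = 141.85 − 99 = 42.85.
Welfare loss = ½ × 53.5625 × 42.85 = $1147.58 thousand.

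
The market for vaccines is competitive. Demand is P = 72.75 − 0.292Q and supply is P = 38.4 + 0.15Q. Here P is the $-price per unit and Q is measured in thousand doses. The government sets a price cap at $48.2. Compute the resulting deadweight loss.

Competitive equilibrium: 72.75 − 0.292Q = 38.4 + 0.15Q → Q* = 77.7149, P* = 50.0572.
At the ceiling P = 48.2, quantity supplied = (48.2 − 38.4)/0.15 = 65.3333.
Willingness to pay at Q' = 65.3333: 72.75 − 0.292·65.3333 = 53.6727.
ΔQ = 77.7149 − 65.3333 = 12.3816; wedge = 53.6727 − 48.2 = 5.4727.
DWL = ½ × 12.3816 × 5.4727 = $33.88 thousand.

$33.88 thousand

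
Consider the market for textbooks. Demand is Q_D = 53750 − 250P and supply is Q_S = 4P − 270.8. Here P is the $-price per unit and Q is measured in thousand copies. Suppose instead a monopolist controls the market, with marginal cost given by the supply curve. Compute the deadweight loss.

In inverse form: demand P = 215 − 0.004Q, supply P = 67.7 + 0.25Q.
Competitive equilibrium: 215 − 0.004Q = 67.7 + 0.25Q → Q* = 579.9213, P* = 212.6803.
Marginal revenue: MR = 215 − 0.008Q. Set MR = MC: 215 − 0.008Q = 67.7 + 0.25Q → Q_m = 570.9302.
Price P_m = 215 − 0.004·570.9302 = 212.7163; MC(Q_m) = 67.7 + 0.25·570.9302 = 210.4326.
Competitive Q* = 579.9213, so ΔQ = 8.9911; wedge = 212.7163 − 210.4326 = 2.2837.
Deadweight loss = ½ × 8.9911 × 2.2837 = $10.27 thousand.

$10.27 thousand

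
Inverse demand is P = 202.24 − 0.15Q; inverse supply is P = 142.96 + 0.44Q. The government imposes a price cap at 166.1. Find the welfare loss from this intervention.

Competitive equilibrium: 202.24 − 0.15Q = 142.96 + 0.44Q → Q* = 100.4746, P* = 187.1688.
At the ceiling P = 166.1, quantity supplied = (166.1 − 142.96)/0.44 = 52.5909.
Willingness to pay at Q' = 52.5909: 202.24 − 0.15·52.5909 = 194.3514.
ΔQ = 100.4746 − 52.5909 = 47.8837; wedge = 194.3514 − 166.1 = 28.2514.
The triangle = ½ × 47.8837 × 28.2514 = 676.39.

676.39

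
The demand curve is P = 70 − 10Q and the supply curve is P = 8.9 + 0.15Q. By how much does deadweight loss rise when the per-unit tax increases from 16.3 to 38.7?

60.69

Competitive equilibrium: 70 − 10Q = 8.9 + 0.15Q → Q* = 6.0197, P* = 9.803.
For a per-unit tax t: ΔQ = t/10.15, so DWL = ½·t·(t/10.15) = t²/20.3.
At t = 16.3: DWL = 13.088. At t = 38.7: DWL = 73.778.
Increase = 73.778 − 13.088 = 60.69.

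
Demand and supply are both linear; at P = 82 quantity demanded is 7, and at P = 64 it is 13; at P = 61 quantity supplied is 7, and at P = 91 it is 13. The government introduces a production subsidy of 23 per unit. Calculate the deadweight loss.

Demand slope = (64 − 82)/(13 − 7) = −3, so P = 103 − 3Q.
Supply slope = (91 − 61)/(13 − 7) = 5, so P = 26 + 5Q.
Competitive equilibrium: 103 − 3Q = 26 + 5Q → Q* = 9.625, P* = 74.125.
The subsidy lowers effective supply by 23: P = 3 + 5Q.
New quantity: 103 − 3Q = 3 + 5Q → Q' = 12.5.
Overproduction ΔQ = 12.5 − 9.625 = 2.875; wedge = subsidy = 23.
DWL = ½ × 2.875 × 23 = 33.06.

33.06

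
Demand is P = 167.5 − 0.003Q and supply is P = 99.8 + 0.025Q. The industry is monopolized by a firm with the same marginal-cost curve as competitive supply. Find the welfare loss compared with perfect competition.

766.49

Competitive equilibrium: 167.5 − 0.003Q = 99.8 + 0.025Q → Q* = 2417.8571, P* = 160.2464.
Marginal revenue: MR = 167.5 − 0.006Q. Set MR = MC: 167.5 − 0.006Q = 99.8 + 0.025Q → Q_m = 2183.871.
Price P_m = 167.5 − 0.003·2183.871 = 160.9484; MC(Q_m) = 99.8 + 0.025·2183.871 = 154.3968.
Competitive Q* = 2417.8571, so ΔQ = 233.9861; wedge = 160.9484 − 154.3968 = 6.5516.
DWL = ½ × 233.9861 × 6.5516 = 766.49.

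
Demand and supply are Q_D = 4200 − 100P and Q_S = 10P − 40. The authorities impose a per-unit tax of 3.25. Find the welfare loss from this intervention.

48.01

In inverse form: demand P = 42 − 0.01Q, supply P = 4 + 0.1Q.
Competitive equilibrium: 42 − 0.01Q = 4 + 0.1Q → Q* = 345.4545, P* = 38.5455.
With the tax, the buyer price exceeds the seller price by 3.25: (42 − 0.01Q) − (4 + 0.1Q) = 3.25 → Q' = 315.9091.
ΔQ = 345.4545 − 315.9091 = 29.5454; the wedge equals the tax, 3.25.
DWL = ½ × 29.5454 × 3.25 = 48.01.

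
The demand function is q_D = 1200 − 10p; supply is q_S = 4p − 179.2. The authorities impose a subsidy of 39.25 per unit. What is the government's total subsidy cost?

12834.75

In inverse form: demand p = 120 − 0.1q, supply p = 44.8 + 0.25q.
Competitive equilibrium: 120 − 0.1q = 44.8 + 0.25q → q* = 214.8571, p* = 98.5143.
The subsidy lowers effective supply by 39.25: p = 5.55 + 0.25q.
New quantity: 120 − 0.1q = 5.55 + 0.25q → q' = 327.
Total subsidy cost = 39.25 × 327 = 12834.75.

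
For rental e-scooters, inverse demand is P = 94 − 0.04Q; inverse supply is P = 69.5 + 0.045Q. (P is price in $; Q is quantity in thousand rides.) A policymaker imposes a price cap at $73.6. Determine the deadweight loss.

$1651.46 thousand

Competitive equilibrium: 94 − 0.04Q = 69.5 + 0.045Q → Q* = 288.23529, P* = 82.47059.
At the ceiling P = 73.6, quantity supplied = (73.6 − 69.5)/0.045 = 91.11111.
Willingness to pay at Q' = 91.11111: 94 − 0.04·91.11111 = 90.35556.
ΔQ = 288.23529 − 91.11111 = 197.12418; wedge = 90.35556 − 73.6 = 16.75556.
Welfare loss = ½ × 197.12418 × 16.75556 = $1651.46 thousand.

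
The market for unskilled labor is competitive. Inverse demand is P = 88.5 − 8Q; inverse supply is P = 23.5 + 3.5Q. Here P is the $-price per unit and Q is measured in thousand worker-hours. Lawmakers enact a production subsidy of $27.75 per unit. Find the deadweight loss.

Competitive equilibrium: 88.5 − 8Q = 23.5 + 3.5Q → Q* = 5.6522, P* = 43.2826.
The subsidy lowers effective supply by 27.75: P = 3.5Q − 4.25.
New quantity: 88.5 − 8Q = 3.5Q − 4.25 → Q' = 8.0652.
Overproduction ΔQ = 8.0652 − 5.6522 = 2.413; wedge = subsidy = 27.75.
Welfare loss = ½ × 2.413 × 27.75 = $33.48 thousand.

$33.48 thousand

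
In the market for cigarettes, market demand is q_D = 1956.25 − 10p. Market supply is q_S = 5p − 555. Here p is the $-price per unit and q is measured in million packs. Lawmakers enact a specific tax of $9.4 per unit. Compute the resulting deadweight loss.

In inverse form: demand p = 195.625 − 0.1q, supply p = 111 + 0.2q.
Competitive equilibrium: 195.625 − 0.1q = 111 + 0.2q → q* = 282.0833, p* = 167.4167.
With the tax, the buyer price exceeds the seller price by 9.4: (195.625 − 0.1q) − (111 + 0.2q) = 9.4 → q' = 250.75.
Δq = 282.0833 − 250.75 = 31.3333; the wedge equals the tax, 9.4.
Deadweight loss = ½ × 31.3333 × 9.4 = $147.27 million.

$147.27 million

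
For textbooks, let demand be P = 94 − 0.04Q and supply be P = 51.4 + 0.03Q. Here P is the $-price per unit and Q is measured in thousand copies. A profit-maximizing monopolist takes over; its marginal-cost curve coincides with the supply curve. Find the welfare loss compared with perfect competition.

$1714.06 thousand

Competitive equilibrium: 94 − 0.04Q = 51.4 + 0.03Q → Q* = 608.5714, P* = 69.6571.
Marginal revenue: MR = 94 − 0.08Q. Set MR = MC: 94 − 0.08Q = 51.4 + 0.03Q → Q_m = 387.2727.
Price P_m = 94 − 0.04·387.2727 = 78.5091; MC(Q_m) = 51.4 + 0.03·387.2727 = 63.0182.
Competitive Q* = 608.5714, so ΔQ = 221.2987; wedge = 78.5091 − 63.0182 = 15.4909.
The triangle = ½ × 221.2987 × 15.4909 = $1714.06 thousand.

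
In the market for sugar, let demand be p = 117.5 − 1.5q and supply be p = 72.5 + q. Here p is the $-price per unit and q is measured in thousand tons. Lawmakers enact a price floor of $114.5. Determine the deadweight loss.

$320 thousand

Competitive equilibrium: 117.5 − 1.5q = 72.5 + q → q* = 18, p* = 90.5.
At the floor p = 114.5, quantity demanded = (117.5 − 114.5)/1.5 = 2.
Sellers' marginal cost at q' = 2: 72.5 + 1·2 = 74.5.
Δq = 18 − 2 = 16; wedge = 114.5 − 74.5 = 40.
Welfare loss = ½ × 16 × 40 = $320 thousand.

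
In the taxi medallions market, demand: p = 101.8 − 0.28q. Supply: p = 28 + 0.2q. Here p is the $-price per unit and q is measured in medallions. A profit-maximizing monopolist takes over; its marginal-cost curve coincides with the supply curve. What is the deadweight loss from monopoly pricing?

Competitive equilibrium: 101.8 − 0.28q = 28 + 0.2q → q* = 153.75, p* = 58.75.
Marginal revenue: MR = 101.8 − 0.56q. Set MR = MC: 101.8 − 0.56q = 28 + 0.2q → q_m = 97.1053.
Price p_m = 101.8 − 0.28·97.1053 = 74.6105; MC(q_m) = 28 + 0.2·97.1053 = 47.4211.
Competitive q* = 153.75, so Δq = 56.6447; wedge = 74.6105 − 47.4211 = 27.1894.
Deadweight loss = ½ × 56.6447 × 27.1894 = $770.07.

$770.07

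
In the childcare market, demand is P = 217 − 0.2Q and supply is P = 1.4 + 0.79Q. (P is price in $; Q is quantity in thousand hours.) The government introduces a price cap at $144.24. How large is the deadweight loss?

Competitive equilibrium: 217 − 0.2Q = 1.4 + 0.79Q → Q* = 217.7778, P* = 173.4444.
At the ceiling P = 144.24, quantity supplied = (144.24 − 1.4)/0.79 = 180.8101.
Willingness to pay at Q' = 180.8101: 217 − 0.2·180.8101 = 180.838.
ΔQ = 217.7778 − 180.8101 = 36.9677; wedge = 180.838 − 144.24 = 36.598.
Deadweight loss = ½ × 36.9677 × 36.598 = $676.47 thousand.

$676.47 thousand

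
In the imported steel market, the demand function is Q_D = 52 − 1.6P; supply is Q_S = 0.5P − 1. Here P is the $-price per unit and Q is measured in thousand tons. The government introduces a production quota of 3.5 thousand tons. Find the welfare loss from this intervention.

$86.52 thousand

In inverse form: demand P = 32.5 − 0.625Q, supply P = 2 + 2Q.
Competitive equilibrium: 32.5 − 0.625Q = 2 + 2Q → Q* = 11.619, P* = 25.2381.
At Q = 3.5: demand price = 32.5 − 0.625·3.5 = 30.3125; supply price = 2 + 2·3.5 = 9.
ΔQ = 11.619 − 3.5 = 8.119; wedge = 30.3125 − 9 = 21.3125.
Welfare loss = ½ × 8.119 × 21.3125 = $86.52 thousand.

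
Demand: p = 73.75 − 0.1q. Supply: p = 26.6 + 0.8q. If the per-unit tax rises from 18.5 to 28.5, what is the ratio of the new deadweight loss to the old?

Competitive equilibrium: 73.75 − 0.1q = 26.6 + 0.8q → q* = 52.3889, p* = 68.5111.
For a per-unit tax t: Δq = t/0.9, so DWL = ½·t·(t/0.9) = t²/1.8.
At t = 18.5: DWL = 190.139. At t = 28.5: DWL = 451.25.
Ratio = (28.5/18.5)² = 2.373.

2.373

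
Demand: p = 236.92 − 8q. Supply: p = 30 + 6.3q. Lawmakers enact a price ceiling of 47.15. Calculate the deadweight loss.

986.76

Competitive equilibrium: 236.92 − 8q = 30 + 6.3q → q* = 14.4699, p* = 121.1606.
At the ceiling p = 47.15, quantity supplied = (47.15 − 30)/6.3 = 2.7222.
Willingness to pay at q' = 2.7222: 236.92 − 8·2.7222 = 215.1424.
Δq = 14.4699 − 2.7222 = 11.7477; wedge = 215.1424 − 47.15 = 167.9924.
DWL = ½ × 11.7477 × 167.9924 = 986.76.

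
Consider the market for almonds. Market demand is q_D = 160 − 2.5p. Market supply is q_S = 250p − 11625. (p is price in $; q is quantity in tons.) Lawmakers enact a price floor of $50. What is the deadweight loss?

In inverse form: demand p = 64 − 0.4q, supply p = 46.5 + 0.004q.
Competitive equilibrium: 64 − 0.4q = 46.5 + 0.004q → q* = 43.3168, p* = 46.6733.
At the floor p = 50, quantity demanded = (64 − 50)/0.4 = 35.
Sellers' marginal cost at q' = 35: 46.5 + 0.004·35 = 46.64.
Δq = 43.3168 − 35 = 8.3168; wedge = 50 − 46.64 = 3.36.
Deadweight loss = ½ × 8.3168 × 3.36 = $13.97.

$13.97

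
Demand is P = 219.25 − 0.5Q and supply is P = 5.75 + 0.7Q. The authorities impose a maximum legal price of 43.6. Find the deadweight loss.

9202.59

Competitive equilibrium: 219.25 − 0.5Q = 5.75 + 0.7Q → Q* = 177.9167, P* = 130.2917.
At the ceiling P = 43.6, quantity supplied = (43.6 − 5.75)/0.7 = 54.0714.
Willingness to pay at Q' = 54.0714: 219.25 − 0.5·54.0714 = 192.2143.
ΔQ = 177.9167 − 54.0714 = 123.8453; wedge = 192.2143 − 43.6 = 148.6143.
Welfare loss = ½ × 123.8453 × 148.6143 = 9202.59.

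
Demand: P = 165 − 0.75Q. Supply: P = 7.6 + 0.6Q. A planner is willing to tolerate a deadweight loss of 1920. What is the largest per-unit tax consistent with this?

Competitive equilibrium: 165 − 0.75Q = 7.6 + 0.6Q → Q* = 116.5926, P* = 77.5556.
A tax t gives ΔQ = t/1.35 and wedge t, so DWL = t²/2.7.
t²/2.7 = 1920 → t² = 5184 → t = 72.

72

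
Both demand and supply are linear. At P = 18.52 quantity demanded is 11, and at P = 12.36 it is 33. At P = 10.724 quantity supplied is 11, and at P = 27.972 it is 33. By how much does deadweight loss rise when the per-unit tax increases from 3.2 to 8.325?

27.76

Demand slope = (12.36 − 18.52)/(33 − 11) = −0.28, so P = 21.6 − 0.28Q.
Supply slope = (27.972 − 10.724)/(33 − 11) = 0.784, so P = 2.1 + 0.784Q.
Competitive equilibrium: 21.6 − 0.28Q = 2.1 + 0.784Q → Q* = 18.3271, P* = 16.4684.
For a per-unit tax t: ΔQ = t/1.064, so DWL = ½·t·(t/1.064) = t²/2.128.
At t = 3.2: DWL = 4.812. At t = 8.325: DWL = 32.568.
Increase = 32.568 − 4.812 = 27.76.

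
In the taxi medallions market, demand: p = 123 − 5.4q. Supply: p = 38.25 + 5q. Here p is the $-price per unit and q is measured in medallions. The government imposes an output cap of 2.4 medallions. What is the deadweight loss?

$171.87

Competitive equilibrium: 123 − 5.4q = 38.25 + 5q → q* = 8.149, p* = 78.9952.
At q = 2.4: demand price = 123 − 5.4·2.4 = 110.04; supply price = 38.25 + 5·2.4 = 50.25.
Δq = 8.149 − 2.4 = 5.749; wedge = 110.04 − 50.25 = 59.79.
Welfare loss = ½ × 5.749 × 59.79 = $171.87.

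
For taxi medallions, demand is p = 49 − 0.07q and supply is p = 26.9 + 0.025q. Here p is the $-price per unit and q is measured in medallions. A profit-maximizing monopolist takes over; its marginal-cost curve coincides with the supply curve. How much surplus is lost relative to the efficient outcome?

$462.66

Competitive equilibrium: 49 − 0.07q = 26.9 + 0.025q → q* = 232.63158, p* = 32.71579.
Marginal revenue: MR = 49 − 0.14q. Set MR = MC: 49 − 0.14q = 26.9 + 0.025q → q_m = 133.93939.
Price p_m = 49 − 0.07·133.93939 = 39.62424; MC(q_m) = 26.9 + 0.025·133.93939 = 30.24848.
Competitive q* = 232.63158, so Δq = 98.69219; wedge = 39.62424 − 30.24848 = 9.37576.
DWL = ½ × 98.69219 × 9.37576 = $462.66.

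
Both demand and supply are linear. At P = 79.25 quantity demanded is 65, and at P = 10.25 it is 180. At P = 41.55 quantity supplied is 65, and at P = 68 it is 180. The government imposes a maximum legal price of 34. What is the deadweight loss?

Demand slope = (10.25 − 79.25)/(180 − 65) = −0.6, so P = 118.25 − 0.6Q.
Supply slope = (68 − 41.55)/(180 − 65) = 0.23, so P = 26.6 + 0.23Q.
Competitive equilibrium: 118.25 − 0.6Q = 26.6 + 0.23Q → Q* = 110.4217, P* = 51.997.
At the ceiling P = 34, quantity supplied = (34 − 26.6)/0.23 = 32.1739.
Willingness to pay at Q' = 32.1739: 118.25 − 0.6·32.1739 = 98.9457.
ΔQ = 110.4217 − 32.1739 = 78.2478; wedge = 98.9457 − 34 = 64.9457.
The triangle = ½ × 78.2478 × 64.9457 = 2540.93.

2540.93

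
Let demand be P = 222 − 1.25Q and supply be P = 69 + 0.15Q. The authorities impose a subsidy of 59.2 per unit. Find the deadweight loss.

1251.66

Competitive equilibrium: 222 − 1.25Q = 69 + 0.15Q → Q* = 109.2857, P* = 85.3929.
The subsidy lowers effective supply by 59.2: P = 9.8 + 0.15Q.
New quantity: 222 − 1.25Q = 9.8 + 0.15Q → Q' = 151.5714.
Overproduction ΔQ = 151.5714 − 109.2857 = 42.2857; wedge = subsidy = 59.2.
The triangle = ½ × 42.2857 × 59.2 = 1251.66.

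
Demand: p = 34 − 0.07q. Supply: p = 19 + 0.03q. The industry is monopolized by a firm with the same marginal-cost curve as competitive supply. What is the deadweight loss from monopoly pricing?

190.74

Competitive equilibrium: 34 − 0.07q = 19 + 0.03q → q* = 150, p* = 23.5.
Marginal revenue: MR = 34 − 0.14q. Set MR = MC: 34 − 0.14q = 19 + 0.03q → q_m = 88.2353.
Price p_m = 34 − 0.07·88.2353 = 27.8235; MC(q_m) = 19 + 0.03·88.2353 = 21.6471.
Competitive q* = 150, so Δq = 61.7647; wedge = 27.8235 − 21.6471 = 6.1764.
Deadweight loss = ½ × 61.7647 × 6.1764 = 190.74.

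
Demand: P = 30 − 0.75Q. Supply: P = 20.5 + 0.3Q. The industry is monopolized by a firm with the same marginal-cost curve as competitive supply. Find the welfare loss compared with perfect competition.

7.46

Competitive equilibrium: 30 − 0.75Q = 20.5 + 0.3Q → Q* = 9.0476, P* = 23.2143.
Marginal revenue: MR = 30 − 1.5Q. Set MR = MC: 30 − 1.5Q = 20.5 + 0.3Q → Q_m = 5.2778.
Price P_m = 30 − 0.75·5.2778 = 26.0417; MC(Q_m) = 20.5 + 0.3·5.2778 = 22.0833.
Competitive Q* = 9.0476, so ΔQ = 3.7698; wedge = 26.0417 − 22.0833 = 3.9584.
Deadweight loss = ½ × 3.7698 × 3.9584 = 7.46.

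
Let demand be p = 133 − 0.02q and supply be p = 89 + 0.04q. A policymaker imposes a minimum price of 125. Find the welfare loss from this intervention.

3333.33

Competitive equilibrium: 133 − 0.02q = 89 + 0.04q → q* = 733.3333, p* = 118.3333.
At the floor p = 125, quantity demanded = (133 − 125)/0.02 = 400.
Sellers' marginal cost at q' = 400: 89 + 0.04·400 = 105.
Δq = 733.3333 − 400 = 333.3333; wedge = 125 − 105 = 20.
Deadweight loss = ½ × 333.3333 × 20 = 3333.33.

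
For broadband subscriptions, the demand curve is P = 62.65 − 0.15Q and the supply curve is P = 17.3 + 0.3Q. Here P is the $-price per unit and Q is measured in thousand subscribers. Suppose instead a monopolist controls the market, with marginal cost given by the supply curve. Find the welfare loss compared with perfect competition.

$142.82 thousand

Competitive equilibrium: 62.65 − 0.15Q = 17.3 + 0.3Q → Q* = 100.7778, P* = 47.5333.
Marginal revenue: MR = 62.65 − 0.3Q. Set MR = MC: 62.65 − 0.3Q = 17.3 + 0.3Q → Q_m = 75.5833.
Price P_m = 62.65 − 0.15·75.5833 = 51.3125; MC(Q_m) = 17.3 + 0.3·75.5833 = 39.975.
Competitive Q* = 100.7778, so ΔQ = 25.1945; wedge = 51.3125 − 39.975 = 11.3375.
DWL = ½ × 25.1945 × 11.3375 = $142.82 thousand.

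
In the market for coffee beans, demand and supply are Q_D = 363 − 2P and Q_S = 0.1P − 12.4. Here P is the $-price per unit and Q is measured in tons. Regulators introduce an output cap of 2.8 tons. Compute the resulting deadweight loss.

$37.60

In inverse form: demand P = 181.5 − 0.5Q, supply P = 124 + 10Q.
Competitive equilibrium: 181.5 − 0.5Q = 124 + 10Q → Q* = 5.4762, P* = 178.7619.
At Q = 2.8: demand price = 181.5 − 0.5·2.8 = 180.1; supply price = 124 + 10·2.8 = 152.
ΔQ = 5.4762 − 2.8 = 2.6762; wedge = 180.1 − 152 = 28.1.
Welfare loss = ½ × 2.6762 × 28.1 = $37.60.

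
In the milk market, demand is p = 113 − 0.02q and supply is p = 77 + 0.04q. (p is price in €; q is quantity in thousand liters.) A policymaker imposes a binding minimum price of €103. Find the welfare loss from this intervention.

Competitive equilibrium: 113 − 0.02q = 77 + 0.04q → q* = 600, p* = 101.
At the floor p = 103, quantity demanded = (113 − 103)/0.02 = 500.
Sellers' marginal cost at q' = 500: 77 + 0.04·500 = 97.
Δq = 600 − 500 = 100; wedge = 103 − 97 = 6.
Welfare loss = ½ × 100 × 6 = €300 thousand.

€300 thousand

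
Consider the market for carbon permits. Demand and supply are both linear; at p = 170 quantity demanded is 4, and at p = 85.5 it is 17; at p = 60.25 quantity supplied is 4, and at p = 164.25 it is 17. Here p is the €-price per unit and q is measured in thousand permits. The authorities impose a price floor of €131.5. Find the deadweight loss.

Demand slope = (85.5 − 170)/(17 − 4) = −6.5, so p = 196 − 6.5q.
Supply slope = (164.25 − 60.25)/(17 − 4) = 8, so p = 28.25 + 8q.
Competitive equilibrium: 196 − 6.5q = 28.25 + 8q → q* = 11.569, p* = 120.8017.
At the floor p = 131.5, quantity demanded = (196 − 131.5)/6.5 = 9.9231.
Sellers' marginal cost at q' = 9.9231: 28.25 + 8·9.9231 = 107.6348.
Δq = 11.569 − 9.9231 = 1.6459; wedge = 131.5 − 107.6348 = 23.8652.
The triangle = ½ × 1.6459 × 23.8652 = €19.64 thousand.

€19.64 thousand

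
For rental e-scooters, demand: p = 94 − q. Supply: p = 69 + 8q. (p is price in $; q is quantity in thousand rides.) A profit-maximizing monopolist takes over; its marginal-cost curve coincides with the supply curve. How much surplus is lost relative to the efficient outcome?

$0.35 thousand

Competitive equilibrium: 94 − q = 69 + 8q → q* = 2.7778, p* = 91.2222.
Marginal revenue: MR = 94 − 2q. Set MR = MC: 94 − 2q = 69 + 8q → q_m = 2.5.
Price p_m = 94 − 1·2.5 = 91.5; MC(q_m) = 69 + 8·2.5 = 89.
Competitive q* = 2.7778, so Δq = 0.2778; wedge = 91.5 − 89 = 2.5.
Welfare loss = ½ × 0.2778 × 2.5 = $0.35 thousand.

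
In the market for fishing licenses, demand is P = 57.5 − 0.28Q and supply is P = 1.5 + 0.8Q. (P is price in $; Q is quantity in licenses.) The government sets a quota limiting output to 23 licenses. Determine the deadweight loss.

$449.51

Competitive equilibrium: 57.5 − 0.28Q = 1.5 + 0.8Q → Q* = 51.8519, P* = 42.9815.
At Q = 23: demand price = 57.5 − 0.28·23 = 51.06; supply price = 1.5 + 0.8·23 = 19.9.
ΔQ = 51.8519 − 23 = 28.8519; wedge = 51.06 − 19.9 = 31.16.
Welfare loss = ½ × 28.8519 × 31.16 = $449.51.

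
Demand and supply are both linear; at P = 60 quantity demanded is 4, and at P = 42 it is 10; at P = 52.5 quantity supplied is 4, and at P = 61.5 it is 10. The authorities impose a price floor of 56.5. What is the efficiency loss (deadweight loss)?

Demand slope = (42 − 60)/(10 − 4) = −3, so P = 72 − 3Q.
Supply slope = (61.5 − 52.5)/(10 − 4) = 1.5, so P = 46.5 + 1.5Q.
Competitive equilibrium: 72 − 3Q = 46.5 + 1.5Q → Q* = 5.6667, P* = 55.
At the floor P = 56.5, quantity demanded = (72 − 56.5)/3 = 5.1667.
Sellers' marginal cost at Q' = 5.1667: 46.5 + 1.5·5.1667 = 54.2501.
ΔQ = 5.6667 − 5.1667 = 0.5; wedge = 56.5 − 54.2501 = 2.2499.
Deadweight loss = ½ × 0.5 × 2.2499 = 0.56.

0.56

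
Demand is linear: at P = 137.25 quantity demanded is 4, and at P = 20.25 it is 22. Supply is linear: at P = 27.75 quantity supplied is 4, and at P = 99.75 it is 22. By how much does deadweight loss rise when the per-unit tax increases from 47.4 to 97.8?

348.48

Demand slope = (20.25 − 137.25)/(22 − 4) = −6.5, so P = 163.25 − 6.5Q.
Supply slope = (99.75 − 27.75)/(22 − 4) = 4, so P = 11.75 + 4Q.
Competitive equilibrium: 163.25 − 6.5Q = 11.75 + 4Q → Q* = 14.4286, P* = 69.4643.
For a per-unit tax t: ΔQ = t/10.5, so DWL = ½·t·(t/10.5) = t²/21.
At t = 47.4: DWL = 106.989. At t = 97.8: DWL = 455.469.
Increase = 455.469 − 106.989 = 348.48.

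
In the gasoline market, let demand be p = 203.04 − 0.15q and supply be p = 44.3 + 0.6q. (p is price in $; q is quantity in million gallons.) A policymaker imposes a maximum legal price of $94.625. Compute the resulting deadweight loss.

$6122.74 million

Competitive equilibrium: 203.04 − 0.15q = 44.3 + 0.6q → q* = 211.6533, p* = 171.292.
At the ceiling p = 94.625, quantity supplied = (94.625 − 44.3)/0.6 = 83.875.
Willingness to pay at q' = 83.875: 203.04 − 0.15·83.875 = 190.4588.
Δq = 211.6533 − 83.875 = 127.7783; wedge = 190.4588 − 94.625 = 95.8338.
The triangle = ½ × 127.7783 × 95.8338 = $6122.74 million.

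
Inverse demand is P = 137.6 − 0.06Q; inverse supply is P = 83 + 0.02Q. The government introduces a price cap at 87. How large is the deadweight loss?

Competitive equilibrium: 137.6 − 0.06Q = 83 + 0.02Q → Q* = 682.5, P* = 96.65.
At the ceiling P = 87, quantity supplied = (87 − 83)/0.02 = 200.
Willingness to pay at Q' = 200: 137.6 − 0.06·200 = 125.6.
ΔQ = 682.5 − 200 = 482.5; wedge = 125.6 − 87 = 38.6.
The triangle = ½ × 482.5 × 38.6 = 9312.25.

9312.25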